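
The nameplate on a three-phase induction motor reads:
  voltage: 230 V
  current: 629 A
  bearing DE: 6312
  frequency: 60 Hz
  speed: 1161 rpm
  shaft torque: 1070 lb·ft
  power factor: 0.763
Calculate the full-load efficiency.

92.3 %

τ = 1070 lb·ft × 1.356 = 1451 N·m
ω = 2π × 1161/60 = 121.6 rad/s; P_out = τω = 1451 × 121.6 = 176442 W
P_in = √3·V_L·I_L·cosφ = 1.732 × 230 × 629 × 0.763 = 191184 W
η = P_out / P_in = 176442 / 191184 = 0.923 = 92.3%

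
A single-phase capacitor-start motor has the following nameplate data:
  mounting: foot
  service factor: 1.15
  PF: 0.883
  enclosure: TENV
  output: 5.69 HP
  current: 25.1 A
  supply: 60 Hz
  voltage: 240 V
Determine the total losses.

1.07 kW

P_in = V·I·cosφ = 240×25.1×0.883 = 5319 W
P_out = 5.69×746 = 4245 W
Losses = P_in − P_out = 5319 − 4245 = 1074 W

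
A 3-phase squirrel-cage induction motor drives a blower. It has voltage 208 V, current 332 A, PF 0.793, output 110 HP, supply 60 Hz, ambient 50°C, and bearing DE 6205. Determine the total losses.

P_in = √3·V·I·cosφ = 1.732×208×332×0.793 = 94847 W
P_out = 110×746 = 82060 W
Losses = P_in − P_out = 94847 − 82060 = 12787 W

12800 W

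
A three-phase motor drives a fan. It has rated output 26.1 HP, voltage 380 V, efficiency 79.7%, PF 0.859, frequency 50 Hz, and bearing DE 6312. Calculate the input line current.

43.2 A

P_out = 26.1 × 746 = 19471 W
P_in = P_out / η = 19471 / 0.797 = 24430 W
I_L = P_in / (√3·V_L·cosφ) = 24430 / (1.732 × 380 × 0.859) = 43.2 A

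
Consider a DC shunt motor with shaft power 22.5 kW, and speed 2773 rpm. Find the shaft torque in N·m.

77.5 N·m

ω = 2π × 2773/60 = 290.4 rad/s
τ = P/ω = 22500/290.4 = 77.5 N·m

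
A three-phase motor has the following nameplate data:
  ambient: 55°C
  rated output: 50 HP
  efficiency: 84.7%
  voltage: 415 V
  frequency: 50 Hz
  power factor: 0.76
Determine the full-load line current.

80.6 A

P_out = 50 × 746 = 37300 W
P_in = P_out / η = 37300 / 0.847 = 44038 W
I_L = P_in / (√3·V_L·cosφ) = 44038 / (1.732 × 415 × 0.76) = 80.6 A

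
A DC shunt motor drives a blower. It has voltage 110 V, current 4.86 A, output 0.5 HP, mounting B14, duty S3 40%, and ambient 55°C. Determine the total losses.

162 W

P_in = V·I = 110×4.86 = 535 W
P_out = 0.5×746 = 373 W
Losses = P_in − P_out = 535 − 373 = 162 W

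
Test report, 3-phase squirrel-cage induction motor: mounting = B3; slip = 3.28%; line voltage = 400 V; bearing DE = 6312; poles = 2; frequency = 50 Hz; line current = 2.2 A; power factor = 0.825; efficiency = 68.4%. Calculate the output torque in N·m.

2.83 N·m

P_in = √3·V·I·cosφ = 1.732 × 400 × 2.2 × 0.825 = 1257 W
P_out = η·P_in = 0.684 × 1257 = 860 W
n_s = 120×50/2 = 3000 rpm; n = 3000×(1−0.0328) = 2902 rpm
ω = 2π×2902/60 = 303.9 rad/s
τ = P_out/ω = 860/303.9 = 2.83 N·m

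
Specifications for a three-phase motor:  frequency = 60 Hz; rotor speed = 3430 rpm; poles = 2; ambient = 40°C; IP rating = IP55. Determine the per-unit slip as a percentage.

n_s = 120f/p = 120×60/2 = 3600 rpm
s = (n_s − n)/n_s = (3600 − 3430)/3600 = 0.0472

4.72 %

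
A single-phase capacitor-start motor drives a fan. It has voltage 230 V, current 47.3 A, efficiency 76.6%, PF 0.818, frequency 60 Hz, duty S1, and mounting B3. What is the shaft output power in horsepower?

P_in = V·I·cosφ = 230 × 47.3 × 0.818 = 8899 W
P_out = η·P_in = 0.766 × 8899 = 6817 W
= 6817/746 = 9.14 HP

9.14 HP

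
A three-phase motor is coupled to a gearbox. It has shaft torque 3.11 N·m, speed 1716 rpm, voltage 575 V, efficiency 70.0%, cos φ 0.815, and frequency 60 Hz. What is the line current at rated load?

0.984 A

ω = 2π×1716/60 = 179.7 rad/s; P_out = τω = 3.11 × 179.7 = 559 W
P_in = P_out / η = 559 / 0.700 = 799 W
I_L = P_in / (√3·V_L·cosφ) = 799 / (1.732 × 575 × 0.815) = 0.984 A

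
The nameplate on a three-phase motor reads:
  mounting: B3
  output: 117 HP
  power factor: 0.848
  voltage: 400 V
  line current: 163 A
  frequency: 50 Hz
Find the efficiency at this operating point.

91.1 %

P_out = 117 × 746 = 87282 W
P_in = √3·V_L·I_L·cosφ = 1.732 × 400 × 163 × 0.848 = 95762 W
η = P_out / P_in = 87282 / 95762 = 0.911 = 91.1%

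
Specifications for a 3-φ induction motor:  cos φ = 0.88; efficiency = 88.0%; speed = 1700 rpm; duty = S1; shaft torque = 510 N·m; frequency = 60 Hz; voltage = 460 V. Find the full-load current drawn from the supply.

147 A

ω = 2π×1700/60 = 178 rad/s; P_out = τω = 510 × 178 = 90780 W
P_in = P_out / η = 90780 / 0.880 = 103159 W
I_L = P_in / (√3·V_L·cosφ) = 103159 / (1.732 × 460 × 0.88) = 147 A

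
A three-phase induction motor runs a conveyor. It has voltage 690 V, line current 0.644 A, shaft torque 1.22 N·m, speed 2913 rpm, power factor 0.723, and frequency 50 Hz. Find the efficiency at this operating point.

66.9 %

ω = 2π × 2913/60 = 305 rad/s; P_out = τω = 1.22 × 305 = 372 W
P_in = √3·V_L·I_L·cosφ = 1.732 × 690 × 0.644 × 0.723 = 556 W
η = P_out / P_in = 372 / 556 = 0.669 = 66.9%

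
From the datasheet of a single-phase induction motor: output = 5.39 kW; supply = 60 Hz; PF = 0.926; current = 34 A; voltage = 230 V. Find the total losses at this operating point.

1.85 kW

P_in = V·I·cosφ = 230×34×0.926 = 7241 W
P_out = 5390 W
Losses = P_in − P_out = 7241 − 5390 = 1851 W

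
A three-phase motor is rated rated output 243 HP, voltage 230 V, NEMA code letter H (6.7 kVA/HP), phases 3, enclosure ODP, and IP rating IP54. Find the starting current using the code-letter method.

S_LR = 6.7 × 243 = 1628.1 kVA
I_LR = S_LR/(√3·V_L) = 1628100/(1.732×230) = 4090 A

4090 A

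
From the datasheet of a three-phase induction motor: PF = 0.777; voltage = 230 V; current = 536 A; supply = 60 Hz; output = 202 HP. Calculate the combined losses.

15.2 kW

P_in = √3·V·I·cosφ = 1.732×230×536×0.777 = 165906 W
P_out = 202×746 = 150692 W
Losses = P_in − P_out = 165906 − 150692 = 15214 W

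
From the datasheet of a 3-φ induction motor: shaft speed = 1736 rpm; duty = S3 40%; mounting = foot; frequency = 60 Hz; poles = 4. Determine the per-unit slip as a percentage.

n_s = 120f/p = 120×60/4 = 1800 rpm
s = (n_s − n)/n_s = (1800 − 1736)/1800 = 0.0356

3.6 %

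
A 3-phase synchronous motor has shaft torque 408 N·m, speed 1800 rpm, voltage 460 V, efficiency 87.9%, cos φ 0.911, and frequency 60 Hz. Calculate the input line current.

ω = 2π×1800/60 = 188.5 rad/s; P_out = τω = 408 × 188.5 = 76908 W
P_in = P_out / η = 76908 / 0.879 = 87495 W
I_L = P_in / (√3·V_L·cosφ) = 87495 / (1.732 × 460 × 0.911) = 121 A

121 A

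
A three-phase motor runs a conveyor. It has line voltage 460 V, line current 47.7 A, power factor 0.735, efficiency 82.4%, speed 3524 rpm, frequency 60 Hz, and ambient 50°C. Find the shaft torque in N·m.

62.4 N·m

P_in = √3·V·I·cosφ = 1.732 × 460 × 47.7 × 0.735 = 27933 W
P_out = η·P_in = 0.824 × 27933 = 23017 W
n = 3524 rpm
ω = 2π×3524/60 = 369 rad/s
τ = P_out/ω = 23017/369 = 62.4 N·m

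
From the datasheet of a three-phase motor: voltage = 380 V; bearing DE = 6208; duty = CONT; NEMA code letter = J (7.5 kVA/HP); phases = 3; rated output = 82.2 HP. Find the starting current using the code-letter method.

937 A

S_LR = 7.5 × 82.2 = 616.5 kVA
I_LR = S_LR/(√3·V_L) = 616500/(1.732×380) = 937 A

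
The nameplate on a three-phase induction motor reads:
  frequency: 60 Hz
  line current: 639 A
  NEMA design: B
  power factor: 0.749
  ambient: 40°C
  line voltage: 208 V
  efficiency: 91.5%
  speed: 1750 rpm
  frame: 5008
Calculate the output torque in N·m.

861 N·m

P_in = √3·V·I·cosφ = 1.732 × 208 × 639 × 0.749 = 172422 W
P_out = η·P_in = 0.915 × 172422 = 157766 W
n = 1750 rpm
ω = 2π×1750/60 = 183.3 rad/s
τ = P_out/ω = 157766/183.3 = 861 N·m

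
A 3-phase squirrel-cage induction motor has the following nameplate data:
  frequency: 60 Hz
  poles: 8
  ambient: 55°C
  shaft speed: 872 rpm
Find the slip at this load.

n_s = 120f/p = 120×60/8 = 900 rpm
s = (n_s − n)/n_s = (900 − 872)/900 = 0.0311

3.1 %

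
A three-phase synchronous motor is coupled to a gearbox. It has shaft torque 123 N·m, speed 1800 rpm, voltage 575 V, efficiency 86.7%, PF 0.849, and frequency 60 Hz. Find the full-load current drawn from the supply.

31.6 A

ω = 2π×1800/60 = 188.5 rad/s; P_out = τω = 123 × 188.5 = 23186 W
P_in = P_out / η = 23186 / 0.867 = 26743 W
I_L = P_in / (√3·V_L·cosφ) = 26743 / (1.732 × 575 × 0.849) = 31.6 A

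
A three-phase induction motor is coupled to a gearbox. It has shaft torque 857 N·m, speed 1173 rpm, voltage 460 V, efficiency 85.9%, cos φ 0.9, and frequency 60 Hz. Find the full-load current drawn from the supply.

ω = 2π×1173/60 = 122.8 rad/s; P_out = τω = 857 × 122.8 = 105240 W
P_in = P_out / η = 105240 / 0.859 = 122515 W
I_L = P_in / (√3·V_L·cosφ) = 122515 / (1.732 × 460 × 0.9) = 171 A

171 A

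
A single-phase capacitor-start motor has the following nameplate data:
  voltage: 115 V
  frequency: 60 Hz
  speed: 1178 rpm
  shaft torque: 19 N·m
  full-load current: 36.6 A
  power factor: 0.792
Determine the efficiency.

70.3 %

ω = 2π × 1178/60 = 123.4 rad/s; P_out = τω = 19 × 123.4 = 2345 W
P_in = V·I·cosφ = 115 × 36.6 × 0.792 = 3334 W
η = P_out / P_in = 2345 / 3334 = 0.703 = 70.3%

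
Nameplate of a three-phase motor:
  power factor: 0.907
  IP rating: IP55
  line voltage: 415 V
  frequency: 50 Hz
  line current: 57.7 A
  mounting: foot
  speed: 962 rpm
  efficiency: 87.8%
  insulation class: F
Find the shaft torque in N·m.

P_in = √3·V·I·cosφ = 1.732 × 415 × 57.7 × 0.907 = 37617 W
P_out = η·P_in = 0.878 × 37617 = 33028 W
n = 962 rpm
ω = 2π×962/60 = 100.7 rad/s
τ = P_out/ω = 33028/100.7 = 328 N·m

328 N·m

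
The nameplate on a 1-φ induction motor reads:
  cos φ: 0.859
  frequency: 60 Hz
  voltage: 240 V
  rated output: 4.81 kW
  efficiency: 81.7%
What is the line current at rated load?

P_out = 4.81 kW = 4810 W
P_in = P_out / η = 4810 / 0.817 = 5887 W
I = P_in / (V·cosφ) = 5887 / (240 × 0.859) = 28.6 A

28.6 A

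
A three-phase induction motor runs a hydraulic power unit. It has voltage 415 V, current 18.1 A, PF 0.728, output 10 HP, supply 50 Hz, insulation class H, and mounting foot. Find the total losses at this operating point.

P_in = √3·V·I·cosφ = 1.732×415×18.1×0.728 = 9471 W
P_out = 10×746 = 7460 W
Losses = P_in − P_out = 9471 − 7460 = 2011 W

2.01 kW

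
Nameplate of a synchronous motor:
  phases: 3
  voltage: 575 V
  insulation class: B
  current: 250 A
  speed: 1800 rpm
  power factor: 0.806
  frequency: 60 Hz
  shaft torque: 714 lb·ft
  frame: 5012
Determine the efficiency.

τ = 714 lb·ft × 1.356 = 968.2 N·m
ω = 2π × 1800/60 = 188.5 rad/s; P_out = τω = 968.2 × 188.5 = 182506 W
P_in = √3·V_L·I_L·cosφ = 1.732 × 575 × 250 × 0.806 = 200674 W
η = P_out / P_in = 182506 / 200674 = 0.909 = 90.9%

90.9 %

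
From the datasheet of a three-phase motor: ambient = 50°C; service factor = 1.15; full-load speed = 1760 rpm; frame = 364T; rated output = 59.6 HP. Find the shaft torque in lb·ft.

178 lb·ft

P_out = 59.6 × 746 = 44462 W
ω = 2π × 1760/60 = 184.3 rad/s
τ = P_out/ω = 44462/184.3 = 241.2 N·m
In lb·ft: 241.2/1.356 = 178 lb·ft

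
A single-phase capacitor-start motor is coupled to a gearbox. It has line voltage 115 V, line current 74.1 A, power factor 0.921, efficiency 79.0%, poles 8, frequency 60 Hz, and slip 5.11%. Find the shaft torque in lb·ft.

51.1 lb·ft

P_in = V·I·cosφ = 115 × 74.1 × 0.921 = 7848 W
P_out = η·P_in = 0.79 × 7848 = 6200 W
n_s = 120×60/8 = 900 rpm; n = 900×(1−0.0511) = 854 rpm
ω = 2π×854/60 = 89.43 rad/s
τ = P_out/ω = 6200/89.43 = 69.33 N·m
In lb·ft: 69.33/1.356 = 51.1 lb·ft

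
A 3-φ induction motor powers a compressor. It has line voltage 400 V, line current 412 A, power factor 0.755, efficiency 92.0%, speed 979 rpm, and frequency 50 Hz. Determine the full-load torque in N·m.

P_in = √3·V·I·cosφ = 1.732 × 400 × 412 × 0.755 = 215502 W
P_out = η·P_in = 0.92 × 215502 = 198262 W
n = 979 rpm
ω = 2π×979/60 = 102.5 rad/s
τ = P_out/ω = 198262/102.5 = 1930 N·m

1930 N·m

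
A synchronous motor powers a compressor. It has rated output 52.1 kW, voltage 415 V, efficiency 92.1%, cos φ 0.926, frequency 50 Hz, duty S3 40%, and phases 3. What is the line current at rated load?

P_out = 52.1 kW = 52100 W
P_in = P_out / η = 52100 / 0.921 = 56569 W
I_L = P_in / (√3·V_L·cosφ) = 56569 / (1.732 × 415 × 0.926) = 85 A

85 A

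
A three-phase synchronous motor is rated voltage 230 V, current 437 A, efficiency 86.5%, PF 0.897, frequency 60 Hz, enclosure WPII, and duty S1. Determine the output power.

135 kW

P_in = √3·V·I·cosφ = 1.732 × 230 × 437 × 0.897 = 156153 W
P_out = η·P_in = 0.865 × 156153 = 135072 W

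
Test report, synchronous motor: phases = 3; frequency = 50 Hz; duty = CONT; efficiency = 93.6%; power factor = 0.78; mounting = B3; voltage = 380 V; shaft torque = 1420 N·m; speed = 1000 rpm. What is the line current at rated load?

ω = 2π×1000/60 = 104.7 rad/s; P_out = τω = 1420 × 104.7 = 148674 W
P_in = P_out / η = 148674 / 0.936 = 158840 W
I_L = P_in / (√3·V_L·cosφ) = 158840 / (1.732 × 380 × 0.78) = 309 A

309 A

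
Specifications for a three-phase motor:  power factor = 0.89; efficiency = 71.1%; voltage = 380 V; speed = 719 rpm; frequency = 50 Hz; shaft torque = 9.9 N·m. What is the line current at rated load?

ω = 2π×719/60 = 75.29 rad/s; P_out = τω = 9.9 × 75.29 = 745 W
P_in = P_out / η = 745 / 0.711 = 1048 W
I_L = P_in / (√3·V_L·cosφ) = 1048 / (1.732 × 380 × 0.89) = 1.79 A

1.79 A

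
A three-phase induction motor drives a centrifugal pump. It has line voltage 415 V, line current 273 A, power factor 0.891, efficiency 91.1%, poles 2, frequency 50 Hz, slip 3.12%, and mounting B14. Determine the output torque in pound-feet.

386 lb·ft

P_in = √3·V·I·cosφ = 1.732 × 415 × 273 × 0.891 = 174838 W
P_out = η·P_in = 0.911 × 174838 = 159277 W
n_s = 120×50/2 = 3000 rpm; n = 3000×(1−0.0312) = 2906 rpm
ω = 2π×2906/60 = 304.3 rad/s
τ = P_out/ω = 159277/304.3 = 523.4 N·m
In lb·ft: 523.4/1.356 = 386 lb·ft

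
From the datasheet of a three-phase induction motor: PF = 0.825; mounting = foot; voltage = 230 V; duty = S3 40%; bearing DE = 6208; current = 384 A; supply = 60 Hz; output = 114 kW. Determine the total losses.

12200 W

P_in = √3·V·I·cosφ = 1.732×230×384×0.825 = 126200 W
P_out = 114000 W
Losses = P_in − P_out = 126200 − 114000 = 12200 W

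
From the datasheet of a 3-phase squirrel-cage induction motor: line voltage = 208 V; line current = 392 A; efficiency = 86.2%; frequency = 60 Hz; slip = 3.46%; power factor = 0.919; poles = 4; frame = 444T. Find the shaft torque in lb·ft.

453 lb·ft

P_in = √3·V·I·cosφ = 1.732 × 208 × 392 × 0.919 = 129782 W
P_out = η·P_in = 0.862 × 129782 = 111872 W
n_s = 120×60/4 = 1800 rpm; n = 1800×(1−0.0346) = 1738 rpm
ω = 2π×1738/60 = 182 rad/s
τ = P_out/ω = 111872/182 = 614.7 N·m
In lb·ft: 614.7/1.356 = 453 lb·ft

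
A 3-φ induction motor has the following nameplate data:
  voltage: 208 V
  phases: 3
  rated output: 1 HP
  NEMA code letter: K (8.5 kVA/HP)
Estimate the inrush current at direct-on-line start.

S_LR = 8.5 × 1 = 8.5 kVA
I_LR = S_LR/(√3·V_L) = 8500/(1.732×208) = 23.6 A

23.6 A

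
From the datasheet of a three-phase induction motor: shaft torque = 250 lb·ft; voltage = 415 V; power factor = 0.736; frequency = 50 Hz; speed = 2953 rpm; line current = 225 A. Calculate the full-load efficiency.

τ = 250 lb·ft × 1.356 = 339 N·m
ω = 2π × 2953/60 = 309.2 rad/s; P_out = τω = 339 × 309.2 = 104819 W
P_in = √3·V_L·I_L·cosφ = 1.732 × 415 × 225 × 0.736 = 119030 W
η = P_out / P_in = 104819 / 119030 = 0.881 = 88.1%

88.1 %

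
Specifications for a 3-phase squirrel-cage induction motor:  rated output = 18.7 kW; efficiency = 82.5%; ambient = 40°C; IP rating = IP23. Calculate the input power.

22.7 kW

P_out = 18700 W
P_in = P_out/η = 18700/0.825 = 22667 W = 22.7 kW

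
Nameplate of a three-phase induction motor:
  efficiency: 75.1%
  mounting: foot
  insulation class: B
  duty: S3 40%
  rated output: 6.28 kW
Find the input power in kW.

P_out = 6280 W
P_in = P_out/η = 6280/0.751 = 8362 W = 8.36 kW

8.36 kW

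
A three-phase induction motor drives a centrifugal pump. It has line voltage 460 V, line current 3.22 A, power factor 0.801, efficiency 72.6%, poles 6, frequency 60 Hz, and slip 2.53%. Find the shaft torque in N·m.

P_in = √3·V·I·cosφ = 1.732 × 460 × 3.22 × 0.801 = 2055 W
P_out = η·P_in = 0.726 × 2055 = 1492 W
n_s = 120×60/6 = 1200 rpm; n = 1200×(1−0.0253) = 1170 rpm
ω = 2π×1170/60 = 122.5 rad/s
τ = P_out/ω = 1492/122.5 = 12.2 N·m

12.2 N·m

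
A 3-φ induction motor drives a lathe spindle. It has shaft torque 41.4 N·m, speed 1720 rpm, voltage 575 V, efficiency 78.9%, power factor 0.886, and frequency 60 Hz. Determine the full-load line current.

ω = 2π×1720/60 = 180.1 rad/s; P_out = τω = 41.4 × 180.1 = 7456 W
P_in = P_out / η = 7456 / 0.789 = 9450 W
I_L = P_in / (√3·V_L·cosφ) = 9450 / (1.732 × 575 × 0.886) = 10.7 A

10.7 A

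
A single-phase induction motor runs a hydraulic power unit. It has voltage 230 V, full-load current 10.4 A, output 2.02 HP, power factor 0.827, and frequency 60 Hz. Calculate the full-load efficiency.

76.2 %

P_out = 2.02 × 746 = 1507 W
P_in = V·I·cosφ = 230 × 10.4 × 0.827 = 1978 W
η = P_out / P_in = 1507 / 1978 = 0.762 = 76.2%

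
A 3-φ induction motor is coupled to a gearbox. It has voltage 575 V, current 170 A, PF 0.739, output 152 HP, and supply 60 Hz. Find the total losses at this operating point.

11700 W

P_in = √3·V·I·cosφ = 1.732×575×170×0.739 = 125115 W
P_out = 152×746 = 113392 W
Losses = P_in − P_out = 125115 − 113392 = 11723 W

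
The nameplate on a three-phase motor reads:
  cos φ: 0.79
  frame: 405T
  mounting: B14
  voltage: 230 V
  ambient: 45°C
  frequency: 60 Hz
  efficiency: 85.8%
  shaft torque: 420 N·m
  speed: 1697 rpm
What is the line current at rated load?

ω = 2π×1697/60 = 177.7 rad/s; P_out = τω = 420 × 177.7 = 74634 W
P_in = P_out / η = 74634 / 0.858 = 86986 W
I_L = P_in / (√3·V_L·cosφ) = 86986 / (1.732 × 230 × 0.79) = 276 A

276 A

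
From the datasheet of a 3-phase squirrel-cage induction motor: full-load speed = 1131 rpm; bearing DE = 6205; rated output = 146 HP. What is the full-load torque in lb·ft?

P_out = 146 × 746 = 108916 W
ω = 2π × 1131/60 = 118.4 rad/s
τ = P_out/ω = 108916/118.4 = 919.9 N·m
In lb·ft: 919.9/1.356 = 678 lb·ft

678 lb·ft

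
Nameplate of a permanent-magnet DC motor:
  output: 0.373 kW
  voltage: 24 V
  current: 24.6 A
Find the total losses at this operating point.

P_in = V·I = 24×24.6 = 590 W
P_out = 373 W
Losses = P_in − P_out = 590 − 373 = 217 W

217 W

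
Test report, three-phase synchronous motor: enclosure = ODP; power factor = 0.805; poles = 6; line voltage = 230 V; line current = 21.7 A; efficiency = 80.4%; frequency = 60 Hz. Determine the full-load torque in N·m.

P_in = √3·V·I·cosφ = 1.732 × 230 × 21.7 × 0.805 = 6959 W
P_out = η·P_in = 0.804 × 6959 = 5595 W
n = n_s = 120×60/6 = 1200 rpm (synchronous)
ω = 2π×1200/60 = 125.7 rad/s
τ = P_out/ω = 5595/125.7 = 44.5 N·m

44.5 N·m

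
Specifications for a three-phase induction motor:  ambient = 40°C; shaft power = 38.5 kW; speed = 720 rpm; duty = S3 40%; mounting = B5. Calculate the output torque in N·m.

511 N·m

ω = 2π × 720/60 = 75.4 rad/s
τ = P/ω = 38500/75.4 = 511 N·m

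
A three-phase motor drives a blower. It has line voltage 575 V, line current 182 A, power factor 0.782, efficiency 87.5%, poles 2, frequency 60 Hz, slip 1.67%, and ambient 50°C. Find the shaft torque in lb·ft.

P_in = √3·V·I·cosφ = 1.732 × 575 × 182 × 0.782 = 141740 W
P_out = η·P_in = 0.875 × 141740 = 124023 W
n_s = 120×60/2 = 3600 rpm; n = 3600×(1−0.0167) = 3540 rpm
ω = 2π×3540/60 = 370.7 rad/s
τ = P_out/ω = 124023/370.7 = 334.6 N·m
In lb·ft: 334.6/1.356 = 247 lb·ft

247 lb·ft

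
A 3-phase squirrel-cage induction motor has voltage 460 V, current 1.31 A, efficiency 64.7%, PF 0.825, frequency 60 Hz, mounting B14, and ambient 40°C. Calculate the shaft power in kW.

0.557 kW

P_in = √3·V·I·cosφ = 1.732 × 460 × 1.31 × 0.825 = 861 W
P_out = η·P_in = 0.647 × 861 = 557 W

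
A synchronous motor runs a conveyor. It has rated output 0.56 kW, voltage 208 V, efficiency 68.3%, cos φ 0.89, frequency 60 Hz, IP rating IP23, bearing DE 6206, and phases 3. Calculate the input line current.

P_out = 0.56 kW = 560 W
P_in = P_out / η = 560 / 0.683 = 820 W
I_L = P_in / (√3·V_L·cosφ) = 820 / (1.732 × 208 × 0.89) = 2.56 A

2.56 A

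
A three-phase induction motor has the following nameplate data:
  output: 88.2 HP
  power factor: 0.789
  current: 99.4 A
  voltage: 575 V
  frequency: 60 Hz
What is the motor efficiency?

P_out = 88.2 × 746 = 65797 W
P_in = √3·V_L·I_L·cosφ = 1.732 × 575 × 99.4 × 0.789 = 78105 W
η = P_out / P_in = 65797 / 78105 = 0.842 = 84.2%

84.2 %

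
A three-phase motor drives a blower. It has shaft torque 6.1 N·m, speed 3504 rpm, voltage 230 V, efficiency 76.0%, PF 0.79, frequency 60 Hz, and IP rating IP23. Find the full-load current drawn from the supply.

ω = 2π×3504/60 = 366.9 rad/s; P_out = τω = 6.1 × 366.9 = 2238 W
P_in = P_out / η = 2238 / 0.760 = 2945 W
I_L = P_in / (√3·V_L·cosφ) = 2945 / (1.732 × 230 × 0.79) = 9.36 A

9.36 A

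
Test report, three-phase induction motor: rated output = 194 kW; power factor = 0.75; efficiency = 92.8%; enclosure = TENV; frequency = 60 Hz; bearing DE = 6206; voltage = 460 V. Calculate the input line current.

350 A

P_out = 194 kW = 194000 W
P_in = P_out / η = 194000 / 0.928 = 209052 W
I_L = P_in / (√3·V_L·cosφ) = 209052 / (1.732 × 460 × 0.75) = 350 A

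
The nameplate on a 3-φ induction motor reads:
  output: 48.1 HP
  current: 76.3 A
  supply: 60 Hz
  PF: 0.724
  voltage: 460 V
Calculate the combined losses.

P_in = √3·V·I·cosφ = 1.732×460×76.3×0.724 = 44012 W
P_out = 48.1×746 = 35883 W
Losses = P_in − P_out = 44012 − 35883 = 8129 W

8130 W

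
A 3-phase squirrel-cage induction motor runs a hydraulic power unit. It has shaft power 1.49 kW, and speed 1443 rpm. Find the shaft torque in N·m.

9.86 N·m

ω = 2π × 1443/60 = 151.1 rad/s
τ = P/ω = 1490/151.1 = 9.86 N·m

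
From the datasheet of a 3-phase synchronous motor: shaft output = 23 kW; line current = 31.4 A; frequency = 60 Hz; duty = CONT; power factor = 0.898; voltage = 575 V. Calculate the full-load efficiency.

P_out = 23 kW = 23000 W
P_in = √3·V_L·I_L·cosφ = 1.732 × 575 × 31.4 × 0.898 = 28082 W
η = P_out / P_in = 23000 / 28082 = 0.819 = 81.9%

81.9 %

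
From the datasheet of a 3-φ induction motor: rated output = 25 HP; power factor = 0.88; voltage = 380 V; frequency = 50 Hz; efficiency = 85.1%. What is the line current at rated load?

P_out = 25 × 746 = 18650 W
P_in = P_out / η = 18650 / 0.851 = 21915 W
I_L = P_in / (√3·V_L·cosφ) = 21915 / (1.732 × 380 × 0.88) = 37.8 A

37.8 A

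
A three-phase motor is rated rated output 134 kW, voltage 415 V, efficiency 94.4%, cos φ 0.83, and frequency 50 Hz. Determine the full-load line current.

238 A

P_out = 134 kW = 134000 W
P_in = P_out / η = 134000 / 0.944 = 141949 W
I_L = P_in / (√3·V_L·cosφ) = 141949 / (1.732 × 415 × 0.83) = 238 A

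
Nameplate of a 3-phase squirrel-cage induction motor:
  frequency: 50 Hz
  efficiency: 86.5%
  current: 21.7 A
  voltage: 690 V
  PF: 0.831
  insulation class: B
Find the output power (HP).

P_in = √3·V·I·cosφ = 1.732 × 690 × 21.7 × 0.831 = 21551 W
P_out = η·P_in = 0.865 × 21551 = 18642 W
= 18642/746 = 25 HP

25 HP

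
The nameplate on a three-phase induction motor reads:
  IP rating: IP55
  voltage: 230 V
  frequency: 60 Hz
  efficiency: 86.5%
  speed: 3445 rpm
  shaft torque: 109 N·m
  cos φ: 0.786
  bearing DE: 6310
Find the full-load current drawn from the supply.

ω = 2π×3445/60 = 360.8 rad/s; P_out = τω = 109 × 360.8 = 39327 W
P_in = P_out / η = 39327 / 0.865 = 45465 W
I_L = P_in / (√3·V_L·cosφ) = 45465 / (1.732 × 230 × 0.786) = 145 A

145 A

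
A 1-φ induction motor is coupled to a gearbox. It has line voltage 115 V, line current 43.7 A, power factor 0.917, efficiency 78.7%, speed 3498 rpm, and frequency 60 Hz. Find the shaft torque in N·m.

9.9 N·m

P_in = V·I·cosφ = 115 × 43.7 × 0.917 = 4608 W
P_out = η·P_in = 0.787 × 4608 = 3626 W
n = 3498 rpm
ω = 2π×3498/60 = 366.3 rad/s
τ = P_out/ω = 3626/366.3 = 9.9 N·m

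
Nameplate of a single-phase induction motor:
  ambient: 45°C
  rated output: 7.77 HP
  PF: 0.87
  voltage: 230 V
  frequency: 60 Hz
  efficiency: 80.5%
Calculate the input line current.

36 A

P_out = 7.77 × 746 = 5796 W
P_in = P_out / η = 5796 / 0.805 = 7200 W
I = P_in / (V·cosφ) = 7200 / (230 × 0.87) = 36 A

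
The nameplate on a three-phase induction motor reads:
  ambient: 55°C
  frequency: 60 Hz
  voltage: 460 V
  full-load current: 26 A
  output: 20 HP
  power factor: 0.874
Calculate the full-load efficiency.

P_out = 20 × 746 = 14920 W
P_in = √3·V_L·I_L·cosφ = 1.732 × 460 × 26 × 0.874 = 18105 W
η = P_out / P_in = 14920 / 18105 = 0.824 = 82.4%

82.4 %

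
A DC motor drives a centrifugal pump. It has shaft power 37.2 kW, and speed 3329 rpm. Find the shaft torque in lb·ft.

78.7 lb·ft

ω = 2π × 3329/60 = 348.6 rad/s
τ = P/ω = 37200/348.6 = 106.7 N·m
In lb·ft: 106.7/1.356 = 78.7 lb·ft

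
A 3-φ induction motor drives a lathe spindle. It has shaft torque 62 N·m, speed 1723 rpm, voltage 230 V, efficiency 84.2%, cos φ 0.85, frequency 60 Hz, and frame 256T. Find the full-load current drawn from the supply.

39.2 A

ω = 2π×1723/60 = 180.4 rad/s; P_out = τω = 62 × 180.4 = 11185 W
P_in = P_out / η = 11185 / 0.842 = 13284 W
I_L = P_in / (√3·V_L·cosφ) = 13284 / (1.732 × 230 × 0.85) = 39.2 A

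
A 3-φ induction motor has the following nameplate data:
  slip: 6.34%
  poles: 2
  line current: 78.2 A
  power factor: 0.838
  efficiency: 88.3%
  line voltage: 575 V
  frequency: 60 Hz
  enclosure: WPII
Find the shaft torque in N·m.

163 N·m

P_in = √3·V·I·cosφ = 1.732 × 575 × 78.2 × 0.838 = 65263 W
P_out = η·P_in = 0.883 × 65263 = 57627 W
n_s = 120×60/2 = 3600 rpm; n = 3600×(1−0.0634) = 3372 rpm
ω = 2π×3372/60 = 353.1 rad/s
τ = P_out/ω = 57627/353.1 = 163 N·m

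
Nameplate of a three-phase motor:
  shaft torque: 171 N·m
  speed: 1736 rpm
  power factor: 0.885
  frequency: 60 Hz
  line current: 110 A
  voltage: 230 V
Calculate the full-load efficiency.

ω = 2π × 1736/60 = 181.8 rad/s; P_out = τω = 171 × 181.8 = 31088 W
P_in = √3·V_L·I_L·cosφ = 1.732 × 230 × 110 × 0.885 = 38780 W
η = P_out / P_in = 31088 / 38780 = 0.802 = 80.2%

80.2 %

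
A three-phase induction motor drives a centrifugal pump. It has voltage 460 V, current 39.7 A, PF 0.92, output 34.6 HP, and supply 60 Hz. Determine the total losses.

3290 W

P_in = √3·V·I·cosφ = 1.732×460×39.7×0.92 = 29099 W
P_out = 34.6×746 = 25812 W
Losses = P_in − P_out = 29099 − 25812 = 3287 W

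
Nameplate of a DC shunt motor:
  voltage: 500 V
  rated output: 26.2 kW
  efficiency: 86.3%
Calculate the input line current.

60.7 A

P_out = 26.2 kW = 26200 W
P_in = P_out / η = 26200 / 0.863 = 30359 W
I = P_in / V = 30359 / 500 = 60.7 A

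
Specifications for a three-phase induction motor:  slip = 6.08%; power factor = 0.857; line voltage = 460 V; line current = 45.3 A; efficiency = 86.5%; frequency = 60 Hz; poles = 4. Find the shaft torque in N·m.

P_in = √3·V·I·cosφ = 1.732 × 460 × 45.3 × 0.857 = 30930 W
P_out = η·P_in = 0.865 × 30930 = 26754 W
n_s = 120×60/4 = 1800 rpm; n = 1800×(1−0.0608) = 1691 rpm
ω = 2π×1691/60 = 177.1 rad/s
τ = P_out/ω = 26754/177.1 = 151 N·m

151 N·m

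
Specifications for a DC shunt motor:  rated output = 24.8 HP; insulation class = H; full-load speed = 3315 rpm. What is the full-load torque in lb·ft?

39.3 lb·ft

P_out = 24.8 × 746 = 18501 W
ω = 2π × 3315/60 = 347.1 rad/s
τ = P_out/ω = 18501/347.1 = 53.3 N·m
In lb·ft: 53.3/1.356 = 39.3 lb·ft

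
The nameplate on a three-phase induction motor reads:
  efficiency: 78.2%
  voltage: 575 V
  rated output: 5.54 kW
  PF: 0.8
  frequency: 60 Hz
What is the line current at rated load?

8.89 A

P_out = 5.54 kW = 5540 W
P_in = P_out / η = 5540 / 0.782 = 7084 W
I_L = P_in / (√3·V_L·cosφ) = 7084 / (1.732 × 575 × 0.8) = 8.89 A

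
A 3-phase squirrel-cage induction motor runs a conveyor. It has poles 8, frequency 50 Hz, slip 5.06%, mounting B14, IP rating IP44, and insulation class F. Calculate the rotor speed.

712 rpm

n_s = 120f/p = 120×50/8 = 750 rpm
n = n_s(1 − s) = 750 × (1 − 0.0506) = 712 rpm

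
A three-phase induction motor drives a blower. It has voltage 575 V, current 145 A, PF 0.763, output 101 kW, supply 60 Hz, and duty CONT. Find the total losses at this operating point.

P_in = √3·V·I·cosφ = 1.732×575×145×0.763 = 110181 W
P_out = 101000 W
Losses = P_in − P_out = 110181 − 101000 = 9181 W

9.18 kW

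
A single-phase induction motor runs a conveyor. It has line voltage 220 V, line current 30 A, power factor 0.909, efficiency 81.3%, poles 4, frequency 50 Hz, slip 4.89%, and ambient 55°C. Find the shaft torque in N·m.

32.6 N·m

P_in = V·I·cosφ = 220 × 30 × 0.909 = 5999 W
P_out = η·P_in = 0.813 × 5999 = 4877 W
n_s = 120×50/4 = 1500 rpm; n = 1500×(1−0.0489) = 1427 rpm
ω = 2π×1427/60 = 149.4 rad/s
τ = P_out/ω = 4877/149.4 = 32.6 N·m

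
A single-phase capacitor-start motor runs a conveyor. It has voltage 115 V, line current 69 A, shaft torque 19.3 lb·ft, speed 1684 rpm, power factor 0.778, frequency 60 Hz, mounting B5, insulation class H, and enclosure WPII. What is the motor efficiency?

τ = 19.3 lb·ft × 1.356 = 26.17 N·m
ω = 2π × 1684/60 = 176.3 rad/s; P_out = τω = 26.17 × 176.3 = 4614 W
P_in = V·I·cosφ = 115 × 69 × 0.778 = 6173 W
η = P_out / P_in = 4614 / 6173 = 0.747 = 74.7%

74.7 %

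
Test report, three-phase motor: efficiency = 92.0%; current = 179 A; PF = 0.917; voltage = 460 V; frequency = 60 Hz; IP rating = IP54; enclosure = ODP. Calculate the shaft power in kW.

P_in = √3·V·I·cosφ = 1.732 × 460 × 179 × 0.917 = 130776 W
P_out = η·P_in = 0.92 × 130776 = 120314 W

120 kW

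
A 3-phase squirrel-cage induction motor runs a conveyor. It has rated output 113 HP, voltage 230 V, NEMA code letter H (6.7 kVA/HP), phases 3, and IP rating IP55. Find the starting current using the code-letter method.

1900 A

S_LR = 6.7 × 113 = 757.1 kVA
I_LR = S_LR/(√3·V_L) = 757100/(1.732×230) = 1900 A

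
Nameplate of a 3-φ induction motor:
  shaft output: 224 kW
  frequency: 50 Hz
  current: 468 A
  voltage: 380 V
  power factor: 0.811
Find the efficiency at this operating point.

P_out = 224 kW = 224000 W
P_in = √3·V_L·I_L·cosφ = 1.732 × 380 × 468 × 0.811 = 249803 W
η = P_out / P_in = 224000 / 249803 = 0.897 = 89.7%

89.7 %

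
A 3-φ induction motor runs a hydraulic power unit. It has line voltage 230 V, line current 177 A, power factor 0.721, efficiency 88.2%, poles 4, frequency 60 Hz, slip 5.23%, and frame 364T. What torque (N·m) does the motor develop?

P_in = √3·V·I·cosφ = 1.732 × 230 × 177 × 0.721 = 50838 W
P_out = η·P_in = 0.882 × 50838 = 44839 W
n_s = 120×60/4 = 1800 rpm; n = 1800×(1−0.0523) = 1706 rpm
ω = 2π×1706/60 = 178.7 rad/s
τ = P_out/ω = 44839/178.7 = 251 N·m

251 N·m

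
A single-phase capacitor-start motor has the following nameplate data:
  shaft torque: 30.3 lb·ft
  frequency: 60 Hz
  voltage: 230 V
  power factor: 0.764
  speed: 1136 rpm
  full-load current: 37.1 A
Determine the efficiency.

τ = 30.3 lb·ft × 1.356 = 41.09 N·m
ω = 2π × 1136/60 = 119 rad/s; P_out = τω = 41.09 × 119 = 4890 W
P_in = V·I·cosφ = 230 × 37.1 × 0.764 = 6519 W
η = P_out / P_in = 4890 / 6519 = 0.750 = 75.0%

75.0 %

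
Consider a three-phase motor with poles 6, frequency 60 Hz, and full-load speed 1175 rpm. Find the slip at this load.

n_s = 120f/p = 120×60/6 = 1200 rpm
s = (n_s − n)/n_s = (1200 − 1175)/1200 = 0.0208

2.1 %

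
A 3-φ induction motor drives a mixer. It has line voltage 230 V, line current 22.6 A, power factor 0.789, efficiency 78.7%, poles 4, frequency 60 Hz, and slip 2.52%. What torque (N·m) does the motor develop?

30.4 N·m

P_in = √3·V·I·cosφ = 1.732 × 230 × 22.6 × 0.789 = 7103 W
P_out = η·P_in = 0.787 × 7103 = 5590 W
n_s = 120×60/4 = 1800 rpm; n = 1800×(1−0.0252) = 1755 rpm
ω = 2π×1755/60 = 183.8 rad/s
τ = P_out/ω = 5590/183.8 = 30.4 N·m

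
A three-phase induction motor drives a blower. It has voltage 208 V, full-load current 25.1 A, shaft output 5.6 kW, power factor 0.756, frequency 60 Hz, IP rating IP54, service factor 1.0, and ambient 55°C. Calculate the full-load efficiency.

P_out = 5.6 kW = 5600 W
P_in = √3·V_L·I_L·cosφ = 1.732 × 208 × 25.1 × 0.756 = 6836 W
η = P_out / P_in = 5600 / 6836 = 0.819 = 81.9%

81.9 %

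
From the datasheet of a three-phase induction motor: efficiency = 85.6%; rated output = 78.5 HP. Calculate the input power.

68.4 kW

P_out = 78.5 × 746 = 58561 W
P_in = P_out/η = 58561/0.856 = 68412 W = 68.4 kW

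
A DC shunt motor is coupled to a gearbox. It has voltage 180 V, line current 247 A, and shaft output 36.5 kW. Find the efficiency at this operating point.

82.1 %

P_out = 36.5 kW = 36500 W
P_in = V·I = 180 × 247 = 44460 W
η = P_out / P_in = 36500 / 44460 = 0.821 = 82.1%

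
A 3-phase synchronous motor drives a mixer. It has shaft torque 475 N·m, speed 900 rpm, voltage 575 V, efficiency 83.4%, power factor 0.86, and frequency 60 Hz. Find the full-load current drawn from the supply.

ω = 2π×900/60 = 94.25 rad/s; P_out = τω = 475 × 94.25 = 44769 W
P_in = P_out / η = 44769 / 0.834 = 53680 W
I_L = P_in / (√3·V_L·cosφ) = 53680 / (1.732 × 575 × 0.86) = 62.7 A

62.7 A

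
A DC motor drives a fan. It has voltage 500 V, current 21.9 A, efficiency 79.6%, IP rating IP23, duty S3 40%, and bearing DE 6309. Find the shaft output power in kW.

8.72 kW

P_in = V·I = 500 × 21.9 = 10950 W
P_out = η·P_in = 0.796 × 10950 = 8716 W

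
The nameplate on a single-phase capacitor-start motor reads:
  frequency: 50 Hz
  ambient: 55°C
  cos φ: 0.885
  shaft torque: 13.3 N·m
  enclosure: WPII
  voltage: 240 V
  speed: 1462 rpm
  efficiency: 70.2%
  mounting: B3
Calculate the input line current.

13.7 A

ω = 2π×1462/60 = 153.1 rad/s; P_out = τω = 13.3 × 153.1 = 2036 W
P_in = P_out / η = 2036 / 0.702 = 2900 W
I = P_in / (V·cosφ) = 2900 / (240 × 0.885) = 13.7 A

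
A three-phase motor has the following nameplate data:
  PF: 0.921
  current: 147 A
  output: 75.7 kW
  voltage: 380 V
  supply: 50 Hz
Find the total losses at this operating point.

13.4 kW

P_in = √3·V·I·cosφ = 1.732×380×147×0.921 = 89106 W
P_out = 75700 W
Losses = P_in − P_out = 89106 − 75700 = 13406 W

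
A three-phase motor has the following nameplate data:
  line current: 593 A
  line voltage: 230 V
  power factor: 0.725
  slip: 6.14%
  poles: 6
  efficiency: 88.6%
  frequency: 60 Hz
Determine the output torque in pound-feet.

949 lb·ft

P_in = √3·V·I·cosφ = 1.732 × 230 × 593 × 0.725 = 171265 W
P_out = η·P_in = 0.886 × 171265 = 151741 W
n_s = 120×60/6 = 1200 rpm; n = 1200×(1−0.0614) = 1126 rpm
ω = 2π×1126/60 = 117.9 rad/s
τ = P_out/ω = 151741/117.9 = 1287 N·m
In lb·ft: 1287/1.356 = 949 lb·ft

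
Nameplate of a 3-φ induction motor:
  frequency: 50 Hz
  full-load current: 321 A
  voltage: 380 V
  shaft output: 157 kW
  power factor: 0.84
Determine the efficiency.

P_out = 157 kW = 157000 W
P_in = √3·V_L·I_L·cosφ = 1.732 × 380 × 321 × 0.84 = 177466 W
η = P_out / P_in = 157000 / 177466 = 0.885 = 88.5%

88.5 %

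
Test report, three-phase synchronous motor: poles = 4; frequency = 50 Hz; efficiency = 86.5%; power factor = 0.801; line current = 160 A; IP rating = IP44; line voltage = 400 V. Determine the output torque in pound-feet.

P_in = √3·V·I·cosφ = 1.732 × 400 × 160 × 0.801 = 88789 W
P_out = η·P_in = 0.865 × 88789 = 76802 W
n = n_s = 120×50/4 = 1500 rpm (synchronous)
ω = 2π×1500/60 = 157.1 rad/s
τ = P_out/ω = 76802/157.1 = 488.9 N·m
In lb·ft: 488.9/1.356 = 361 lb·ft

361 lb·ft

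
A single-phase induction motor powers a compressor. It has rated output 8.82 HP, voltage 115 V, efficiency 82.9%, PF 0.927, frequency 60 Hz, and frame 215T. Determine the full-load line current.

P_out = 8.82 × 746 = 6580 W
P_in = P_out / η = 6580 / 0.829 = 7937 W
I = P_in / (V·cosφ) = 7937 / (115 × 0.927) = 74.5 A

74.5 A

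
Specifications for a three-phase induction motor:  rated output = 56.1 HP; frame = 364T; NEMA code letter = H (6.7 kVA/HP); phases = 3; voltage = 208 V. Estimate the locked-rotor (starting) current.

1040 A

S_LR = 6.7 × 56.1 = 375.87 kVA
I_LR = S_LR/(√3·V_L) = 375870/(1.732×208) = 1040 A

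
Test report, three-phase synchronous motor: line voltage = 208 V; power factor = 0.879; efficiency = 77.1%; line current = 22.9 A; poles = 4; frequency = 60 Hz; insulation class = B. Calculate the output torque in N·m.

29.7 N·m

P_in = √3·V·I·cosφ = 1.732 × 208 × 22.9 × 0.879 = 7252 W
P_out = η·P_in = 0.771 × 7252 = 5591 W
n = n_s = 120×60/4 = 1800 rpm (synchronous)
ω = 2π×1800/60 = 188.5 rad/s
τ = P_out/ω = 5591/188.5 = 29.7 N·m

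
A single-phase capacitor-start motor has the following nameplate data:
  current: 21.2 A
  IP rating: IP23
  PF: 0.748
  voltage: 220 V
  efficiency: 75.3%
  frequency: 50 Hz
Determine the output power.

2.63 kW

P_in = V·I·cosφ = 220 × 21.2 × 0.748 = 3489 W
P_out = η·P_in = 0.753 × 3489 = 2627 W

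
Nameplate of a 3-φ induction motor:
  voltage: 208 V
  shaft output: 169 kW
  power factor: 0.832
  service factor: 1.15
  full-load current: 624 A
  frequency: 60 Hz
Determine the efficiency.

90.4 %

P_out = 169 kW = 169000 W
P_in = √3·V_L·I_L·cosφ = 1.732 × 208 × 624 × 0.832 = 187033 W
η = P_out / P_in = 169000 / 187033 = 0.904 = 90.4%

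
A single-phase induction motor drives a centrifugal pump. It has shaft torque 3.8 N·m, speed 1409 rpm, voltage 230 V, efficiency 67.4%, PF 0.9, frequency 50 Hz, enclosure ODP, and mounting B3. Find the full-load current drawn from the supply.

ω = 2π×1409/60 = 147.6 rad/s; P_out = τω = 3.8 × 147.6 = 561 W
P_in = P_out / η = 561 / 0.674 = 832 W
I = P_in / (V·cosφ) = 832 / (230 × 0.9) = 4.02 A

4.02 A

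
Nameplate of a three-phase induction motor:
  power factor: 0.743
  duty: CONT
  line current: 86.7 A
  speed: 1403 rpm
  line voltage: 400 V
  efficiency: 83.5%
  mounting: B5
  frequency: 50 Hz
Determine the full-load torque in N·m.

254 N·m

P_in = √3·V·I·cosφ = 1.732 × 400 × 86.7 × 0.743 = 44629 W
P_out = η·P_in = 0.835 × 44629 = 37265 W
n = 1403 rpm
ω = 2π×1403/60 = 146.9 rad/s
τ = P_out/ω = 37265/146.9 = 254 N·m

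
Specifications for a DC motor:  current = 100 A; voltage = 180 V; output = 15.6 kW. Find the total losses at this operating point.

P_in = V·I = 180×100 = 18000 W
P_out = 15600 W
Losses = P_in − P_out = 18000 − 15600 = 2400 W

2.4 kW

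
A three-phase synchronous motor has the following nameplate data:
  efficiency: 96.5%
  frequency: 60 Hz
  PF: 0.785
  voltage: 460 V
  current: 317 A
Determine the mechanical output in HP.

P_in = √3·V·I·cosφ = 1.732 × 460 × 317 × 0.785 = 198260 W
P_out = η·P_in = 0.965 × 198260 = 191321 W
= 191321/746 = 256 HP

256 HP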